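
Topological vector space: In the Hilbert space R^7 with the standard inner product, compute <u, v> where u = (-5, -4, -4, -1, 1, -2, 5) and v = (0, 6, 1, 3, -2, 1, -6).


Computing the standard inner product <u, v> = sum u_i * v_i
= -5*0 + -4*6 + -4*1 + -1*3 + 1*-2 + -2*1 + 5*-6
= 0 + -24 + -4 + -3 + -2 + -2 + -30
= -65

-65


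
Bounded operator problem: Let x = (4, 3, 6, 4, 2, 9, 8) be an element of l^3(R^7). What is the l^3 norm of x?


The l^3 norm = (sum |x_i|^3)^(1/3)
Sum of 3th powers = 64 + 27 + 216 + 64 + 8 + 729 + 512 = 1620
||x||_3 = (1620)^(1/3) = 11.7446

11.7446


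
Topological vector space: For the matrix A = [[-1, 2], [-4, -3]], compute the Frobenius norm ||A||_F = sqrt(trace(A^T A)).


||A||_F^2 = sum a_ij^2
= (-1)^2 + 2^2 + (-4)^2 + (-3)^2
= 1 + 4 + 16 + 9 = 30
||A||_F = sqrt(30) = 5.4772

5.4772


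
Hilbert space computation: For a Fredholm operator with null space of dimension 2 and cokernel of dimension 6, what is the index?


The Fredholm index is defined as ind(T) = dim(ker T) - dim(coker T)
= 2 - 6
= -4

-4


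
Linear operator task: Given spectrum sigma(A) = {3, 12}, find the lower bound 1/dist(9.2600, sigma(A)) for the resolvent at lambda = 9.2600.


dist(9.2600, {3, 12}) = min(|9.2600 - 3|, |9.2600 - 12|)
= min(6.2600, 2.7400) = 2.7400
Resolvent bound = 1/2.7400 = 0.3650

0.3650


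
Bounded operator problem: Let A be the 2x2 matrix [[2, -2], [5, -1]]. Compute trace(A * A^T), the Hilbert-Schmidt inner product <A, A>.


trace(A * A^T) = sum of squares of all entries
= 2^2 + (-2)^2 + 5^2 + (-1)^2
= 4 + 4 + 25 + 1
= 34

34


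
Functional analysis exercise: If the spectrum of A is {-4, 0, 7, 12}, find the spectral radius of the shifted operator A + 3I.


Spectrum of A + 3I = {-1, 3, 10, 15}
Spectral radius = max |lambda| over the shifted spectrum
= max(1, 3, 10, 15) = 15

15


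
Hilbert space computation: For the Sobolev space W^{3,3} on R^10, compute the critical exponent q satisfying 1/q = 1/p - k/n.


Using the Sobolev embedding formula: 1/q = 1/p - k/n
1/q = 1/3 - 3/10 = 1/30
q = 1/(1/30) = 30

30.0000


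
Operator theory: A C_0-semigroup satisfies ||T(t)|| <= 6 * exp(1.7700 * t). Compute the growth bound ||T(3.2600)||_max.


||T(3.2600)|| <= 6 * exp(1.7700 * 3.2600)
= 6 * exp(5.7702)
= 6 * 320.6018
= 1923.6111

1923.6111


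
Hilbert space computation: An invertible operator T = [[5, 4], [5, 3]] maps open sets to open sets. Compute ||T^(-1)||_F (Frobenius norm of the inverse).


det(T) = 5*3 - 4*5 = -5
T^(-1) = (1/-5) * [[3, -4], [-5, 5]] = [[-0.6000, 0.8000], [1.0000, -1.0000]]
||T^(-1)||_F^2 = (-0.6000)^2 + 0.8000^2 + 1.0000^2 + (-1.0000)^2 = 3.0000
||T^(-1)||_F = sqrt(3.0000) = 1.7321

1.7321


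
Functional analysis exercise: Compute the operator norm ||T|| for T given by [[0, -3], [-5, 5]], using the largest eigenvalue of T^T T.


A^T A = [[25, -25], [-25, 34]]
trace(A^T A) = 59, det(A^T A) = 225
discriminant = 59^2 - 4*225 = 2581
Largest eigenvalue of A^T A = (trace + sqrt(disc))/2 = 54.9018
||T|| = sqrt(54.9018) = 7.4096

7.4096


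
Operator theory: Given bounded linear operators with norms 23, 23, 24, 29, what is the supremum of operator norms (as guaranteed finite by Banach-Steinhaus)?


By the Uniform Boundedness Principle, the supremum of norms is finite.
sup_k ||T_k|| = max(23, 23, 24, 29) = 29

29


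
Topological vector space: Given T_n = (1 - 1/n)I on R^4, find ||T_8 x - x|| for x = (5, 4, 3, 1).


T_8 x - x = (1 - 1/8)x - x = -x/8
||x|| = sqrt(51) = 7.1414
||T_8 x - x|| = ||x||/8 = 7.1414/8 = 0.8927

0.8927


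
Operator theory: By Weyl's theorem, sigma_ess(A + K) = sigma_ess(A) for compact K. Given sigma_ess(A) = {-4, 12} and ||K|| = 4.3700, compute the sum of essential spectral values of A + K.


By Weyl's theorem, the essential spectrum is invariant under compact perturbations.
sigma_ess(A + K) = sigma_ess(A) = {-4, 12}
Sum = -4 + 12 = 8

8


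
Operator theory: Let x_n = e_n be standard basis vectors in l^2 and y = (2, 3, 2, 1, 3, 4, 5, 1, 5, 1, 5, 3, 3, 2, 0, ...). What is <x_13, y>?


x_13 = e_13 is the standard basis vector with 1 in position 13.
<x_13, y> = y_13 = 3
As n -> infinity, <x_n, y> -> 0, confirming weak convergence of (x_n) to 0.

3


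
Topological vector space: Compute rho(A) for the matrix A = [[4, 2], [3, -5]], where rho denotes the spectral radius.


For a 2x2 matrix, eigenvalues satisfy lambda^2 - (trace)*lambda + det = 0
trace = 4 + -5 = -1
det = 4*-5 - 2*3 = -26
discriminant = (-1)^2 - 4*(-26) = 105
spectral radius = max |eigenvalue| = 5.6235

5.6235


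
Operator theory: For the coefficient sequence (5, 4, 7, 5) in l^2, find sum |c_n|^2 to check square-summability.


sum |c_n|^2 = 5^2 + 4^2 + 7^2 + 5^2
= 25 + 16 + 49 + 25
= 115

115


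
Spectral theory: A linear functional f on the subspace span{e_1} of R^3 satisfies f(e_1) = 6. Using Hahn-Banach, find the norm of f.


The norm of f is given by ||f|| = sup_{||x||=1} |f(x)|.
On span{e_1}, ||e_1|| = 1, so ||f|| = |f(e_1)| / ||e_1||
= |6| / 1 = 6.0000

6.0000


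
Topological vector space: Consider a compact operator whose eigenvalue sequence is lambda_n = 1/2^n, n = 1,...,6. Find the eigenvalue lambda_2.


The eigenvalue formula gives lambda_2 = 1/2^2
= 1/4
= 0.2500

0.2500


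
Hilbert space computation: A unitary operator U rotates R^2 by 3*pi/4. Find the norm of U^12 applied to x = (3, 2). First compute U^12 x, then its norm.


U is a rotation by theta = 3*pi/4
U^12 = rotation by 12*theta = 36*pi/4 = 4*pi/4 (mod 2*pi)
cos(4*pi/4) = -1.0000, sin(4*pi/4) = 0.0000
U^12 x = (-1.0000 * 3 - 0.0000 * 2, 0.0000 * 3 + -1.0000 * 2)
= (-3.0000, -2.0000)
||U^12 x|| = sqrt((-3.0000)^2 + (-2.0000)^2) = sqrt(13.0000) = 3.6056

3.6056


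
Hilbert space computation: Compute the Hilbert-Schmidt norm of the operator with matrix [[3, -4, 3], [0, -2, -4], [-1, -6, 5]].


The Hilbert-Schmidt norm is sqrt(sum of squares of all entries).
Sum of squares = 3^2 + (-4)^2 + 3^2 + 0^2 + (-2)^2 + (-4)^2 + (-1)^2 + (-6)^2 + 5^2
= 9 + 16 + 9 + 0 + 4 + 16 + 1 + 36 + 25 = 116
||T||_HS = sqrt(116) = 10.7703

10.7703


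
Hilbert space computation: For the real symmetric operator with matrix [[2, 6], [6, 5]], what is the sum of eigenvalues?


For a self-adjoint (symmetric) matrix, the eigenvalues are real.
The sum of eigenvalues equals the trace of the matrix.
trace = 2 + 5 = 7

7


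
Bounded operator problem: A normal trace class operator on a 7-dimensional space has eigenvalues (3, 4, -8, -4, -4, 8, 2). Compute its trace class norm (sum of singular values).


For a normal operator, singular values equal |eigenvalues|.
Trace norm = sum |lambda_i| = 3 + 4 + 8 + 4 + 4 + 8 + 2
= 33

33


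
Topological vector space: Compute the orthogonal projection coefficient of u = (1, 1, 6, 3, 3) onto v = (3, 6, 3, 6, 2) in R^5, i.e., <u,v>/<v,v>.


Computing <u,v> = 1*3 + 1*6 + 6*3 + 3*6 + 3*2 = 51
Computing <v,v> = 3^2 + 6^2 + 3^2 + 6^2 + 2^2 = 94
Projection coefficient = 51/94 = 0.5426

0.5426


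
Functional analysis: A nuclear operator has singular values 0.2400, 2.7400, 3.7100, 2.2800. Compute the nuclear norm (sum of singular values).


The nuclear norm is the sum of all singular values.
||T||_1 = 0.2400 + 2.7400 + 3.7100 + 2.2800
= 8.9700

8.9700


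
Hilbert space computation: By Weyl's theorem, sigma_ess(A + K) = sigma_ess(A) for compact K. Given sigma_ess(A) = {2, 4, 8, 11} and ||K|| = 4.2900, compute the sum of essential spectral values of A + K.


By Weyl's theorem, the essential spectrum is invariant under compact perturbations.
sigma_ess(A + K) = sigma_ess(A) = {2, 4, 8, 11}
Sum = 2 + 4 + 8 + 11 = 25

25


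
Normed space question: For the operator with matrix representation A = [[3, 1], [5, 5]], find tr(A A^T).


trace(A * A^T) = sum of squares of all entries
= 3^2 + 1^2 + 5^2 + 5^2
= 9 + 1 + 25 + 25
= 60

60


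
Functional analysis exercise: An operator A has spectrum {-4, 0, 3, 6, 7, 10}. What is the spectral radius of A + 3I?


Spectrum of A + 3I = {-1, 3, 6, 9, 10, 13}
Spectral radius = max |lambda| over the shifted spectrum
= max(1, 3, 6, 9, 10, 13) = 13

13


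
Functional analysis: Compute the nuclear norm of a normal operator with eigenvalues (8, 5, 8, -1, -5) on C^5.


For a normal operator, singular values equal |eigenvalues|.
Trace norm = sum |lambda_i| = 8 + 5 + 8 + 1 + 5
= 27

27


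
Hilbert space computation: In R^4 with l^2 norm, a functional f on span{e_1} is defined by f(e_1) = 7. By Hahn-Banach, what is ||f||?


The norm of f is given by ||f|| = sup_{||x||=1} |f(x)|.
On span{e_1}, ||e_1|| = 1, so ||f|| = |f(e_1)| / ||e_1||
= |7| / 1 = 7.0000

7.0000


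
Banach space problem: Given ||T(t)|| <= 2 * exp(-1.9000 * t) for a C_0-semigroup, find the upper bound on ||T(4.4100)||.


||T(4.4100)|| <= 2 * exp(-1.9000 * 4.4100)
= 2 * exp(-8.3790)
= 2 * 2.2964e-04
= 4.5928e-04

4.5928e-04


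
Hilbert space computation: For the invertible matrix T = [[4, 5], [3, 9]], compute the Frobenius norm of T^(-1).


det(T) = 4*9 - 5*3 = 21
T^(-1) = (1/21) * [[9, -5], [-3, 4]] = [[0.4286, -0.2381], [-0.1429, 0.1905]]
||T^(-1)||_F^2 = 0.4286^2 + (-0.2381)^2 + (-0.1429)^2 + 0.1905^2 = 0.2971
||T^(-1)||_F = sqrt(0.2971) = 0.5450

0.5450


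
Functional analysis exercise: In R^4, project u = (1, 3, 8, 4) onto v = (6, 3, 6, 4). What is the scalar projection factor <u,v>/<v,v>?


Computing <u,v> = 1*6 + 3*3 + 8*6 + 4*4 = 79
Computing <v,v> = 6^2 + 3^2 + 6^2 + 4^2 = 97
Projection coefficient = 79/97 = 0.8144

0.8144


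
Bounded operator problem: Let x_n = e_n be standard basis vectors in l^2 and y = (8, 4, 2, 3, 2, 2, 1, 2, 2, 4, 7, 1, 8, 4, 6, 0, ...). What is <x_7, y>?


x_7 = e_7 is the standard basis vector with 1 in position 7.
<x_7, y> = y_7 = 1
As n -> infinity, <x_n, y> -> 0, confirming weak convergence of (x_n) to 0.

1


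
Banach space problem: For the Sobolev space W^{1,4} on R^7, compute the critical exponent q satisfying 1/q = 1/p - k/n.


Using the Sobolev embedding formula: 1/q = 1/p - k/n
1/q = 1/4 - 1/7 = 3/28
q = 1/(3/28) = 28/3 = 9.3333

9.3333


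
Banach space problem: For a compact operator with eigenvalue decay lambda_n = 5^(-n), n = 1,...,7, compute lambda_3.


The eigenvalue formula gives lambda_3 = 1/5^3
= 1/125
= 0.0080

0.0080


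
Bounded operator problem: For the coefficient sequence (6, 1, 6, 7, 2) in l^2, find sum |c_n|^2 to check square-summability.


sum |c_n|^2 = 6^2 + 1^2 + 6^2 + 7^2 + 2^2
= 36 + 1 + 36 + 49 + 4
= 126

126


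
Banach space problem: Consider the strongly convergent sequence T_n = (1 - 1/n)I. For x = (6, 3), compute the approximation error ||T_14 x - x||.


T_14 x - x = (1 - 1/14)x - x = -x/14
||x|| = sqrt(45) = 6.7082
||T_14 x - x|| = ||x||/14 = 6.7082/14 = 0.4792

0.4792


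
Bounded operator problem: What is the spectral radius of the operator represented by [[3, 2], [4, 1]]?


For a 2x2 matrix, eigenvalues satisfy lambda^2 - (trace)*lambda + det = 0
trace = 3 + 1 = 4
det = 3*1 - 2*4 = -5
discriminant = 4^2 - 4*(-5) = 36
spectral radius = max |eigenvalue| = 5.0000

5.0000


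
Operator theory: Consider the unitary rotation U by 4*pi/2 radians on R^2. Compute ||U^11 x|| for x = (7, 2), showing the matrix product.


U is a rotation by theta = 4*pi/2
U^11 = rotation by 11*theta = 44*pi/2 = 0*pi/2 (mod 2*pi)
cos(0*pi/2) = 1.0000, sin(0*pi/2) = 0.0000
U^11 x = (1.0000 * 7 - 0.0000 * 2, 0.0000 * 7 + 1.0000 * 2)
= (7.0000, 2.0000)
||U^11 x|| = sqrt(7.0000^2 + 2.0000^2) = sqrt(53.0000) = 7.2801

7.2801


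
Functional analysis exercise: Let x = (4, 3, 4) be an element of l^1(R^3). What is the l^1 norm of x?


The l^1 norm equals the sum of absolute values of all components.
||x||_1 = 4 + 3 + 4
= 11

11.0000


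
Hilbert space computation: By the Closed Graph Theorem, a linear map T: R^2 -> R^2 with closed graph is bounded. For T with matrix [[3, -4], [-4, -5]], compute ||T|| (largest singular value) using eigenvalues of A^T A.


A^T A = [[25, 8], [8, 41]]
trace(A^T A) = 66, det(A^T A) = 961
discriminant = 66^2 - 4*961 = 512
Largest eigenvalue of A^T A = (trace + sqrt(disc))/2 = 44.3137
||T|| = sqrt(44.3137) = 6.6569

6.6569


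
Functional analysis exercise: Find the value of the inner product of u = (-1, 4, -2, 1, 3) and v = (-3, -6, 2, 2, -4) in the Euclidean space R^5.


Computing the standard inner product <u, v> = sum u_i * v_i
= -1*-3 + 4*-6 + -2*2 + 1*2 + 3*-4
= 3 + -24 + -4 + 2 + -12
= -35

-35


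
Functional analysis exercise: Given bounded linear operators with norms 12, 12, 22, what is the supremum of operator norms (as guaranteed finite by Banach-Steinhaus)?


By the Uniform Boundedness Principle, the supremum of norms is finite.
sup_k ||T_k|| = max(12, 12, 22) = 22

22


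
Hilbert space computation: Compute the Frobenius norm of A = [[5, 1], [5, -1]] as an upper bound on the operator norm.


||A||_F^2 = sum a_ij^2
= 5^2 + 1^2 + 5^2 + (-1)^2
= 25 + 1 + 25 + 1 = 52
||A||_F = sqrt(52) = 7.2111

7.2111


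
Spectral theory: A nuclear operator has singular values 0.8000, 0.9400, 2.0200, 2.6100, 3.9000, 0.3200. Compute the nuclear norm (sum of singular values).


The nuclear norm is the sum of all singular values.
||T||_1 = 0.8000 + 0.9400 + 2.0200 + 2.6100 + 3.9000 + 0.3200
= 10.5900

10.5900


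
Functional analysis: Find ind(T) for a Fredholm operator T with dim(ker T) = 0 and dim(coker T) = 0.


The Fredholm index is defined as ind(T) = dim(ker T) - dim(coker T)
= 0 - 0
= 0

0


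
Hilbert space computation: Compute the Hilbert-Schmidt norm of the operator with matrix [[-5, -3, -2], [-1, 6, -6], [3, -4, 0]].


The Hilbert-Schmidt norm is sqrt(sum of squares of all entries).
Sum of squares = (-5)^2 + (-3)^2 + (-2)^2 + (-1)^2 + 6^2 + (-6)^2 + 3^2 + (-4)^2 + 0^2
= 25 + 9 + 4 + 1 + 36 + 36 + 9 + 16 + 0 = 136
||T||_HS = sqrt(136) = 11.6619

11.6619


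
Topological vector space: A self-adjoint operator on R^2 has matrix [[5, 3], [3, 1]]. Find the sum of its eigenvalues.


For a self-adjoint (symmetric) matrix, the eigenvalues are real.
The sum of eigenvalues equals the trace of the matrix.
trace = 5 + 1 = 6

6


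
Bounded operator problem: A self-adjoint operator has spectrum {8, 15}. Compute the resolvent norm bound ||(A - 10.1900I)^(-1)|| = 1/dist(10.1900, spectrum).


dist(10.1900, {8, 15}) = min(|10.1900 - 8|, |10.1900 - 15|)
= min(2.1900, 4.8100) = 2.1900
Resolvent bound = 1/2.1900 = 0.4566

0.4566


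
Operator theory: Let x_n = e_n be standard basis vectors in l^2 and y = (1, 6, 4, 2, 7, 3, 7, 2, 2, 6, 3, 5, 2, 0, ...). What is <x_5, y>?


x_5 = e_5 is the standard basis vector with 1 in position 5.
<x_5, y> = y_5 = 7
As n -> infinity, <x_n, y> -> 0, confirming weak convergence of (x_n) to 0.

7


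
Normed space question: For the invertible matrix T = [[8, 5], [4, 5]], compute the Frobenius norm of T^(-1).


det(T) = 8*5 - 5*4 = 20
T^(-1) = (1/20) * [[5, -5], [-4, 8]] = [[0.2500, -0.2500], [-0.2000, 0.4000]]
||T^(-1)||_F^2 = 0.2500^2 + (-0.2500)^2 + (-0.2000)^2 + 0.4000^2 = 0.3250
||T^(-1)||_F = sqrt(0.3250) = 0.5701

0.5701


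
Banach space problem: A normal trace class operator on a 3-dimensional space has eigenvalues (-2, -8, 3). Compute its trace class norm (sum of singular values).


For a normal operator, singular values equal |eigenvalues|.
Trace norm = sum |lambda_i| = 2 + 8 + 3
= 13

13


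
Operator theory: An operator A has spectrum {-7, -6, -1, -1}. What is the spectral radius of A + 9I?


Spectrum of A + 9I = {2, 3, 8, 8}
Spectral radius = max |lambda| over the shifted spectrum
= max(2, 3, 8, 8) = 8

8


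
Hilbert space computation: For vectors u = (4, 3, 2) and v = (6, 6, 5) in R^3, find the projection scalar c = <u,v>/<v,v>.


Computing <u,v> = 4*6 + 3*6 + 2*5 = 52
Computing <v,v> = 6^2 + 6^2 + 5^2 = 97
Projection coefficient = 52/97 = 0.5361

0.5361


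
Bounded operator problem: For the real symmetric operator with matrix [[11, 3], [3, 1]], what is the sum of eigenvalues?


For a self-adjoint (symmetric) matrix, the eigenvalues are real.
The sum of eigenvalues equals the trace of the matrix.
trace = 11 + 1 = 12

12


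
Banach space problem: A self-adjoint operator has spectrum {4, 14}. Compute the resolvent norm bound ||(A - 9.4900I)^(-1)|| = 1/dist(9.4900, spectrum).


dist(9.4900, {4, 14}) = min(|9.4900 - 4|, |9.4900 - 14|)
= min(5.4900, 4.5100) = 4.5100
Resolvent bound = 1/4.5100 = 0.2217

0.2217


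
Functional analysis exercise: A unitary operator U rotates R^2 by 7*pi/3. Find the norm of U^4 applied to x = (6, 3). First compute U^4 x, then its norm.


U is a rotation by theta = 7*pi/3
U^4 = rotation by 4*theta = 28*pi/3 = 4*pi/3 (mod 2*pi)
cos(4*pi/3) = -0.5000, sin(4*pi/3) = -0.8660
U^4 x = (-0.5000 * 6 - -0.8660 * 3, -0.8660 * 6 + -0.5000 * 3)
= (-0.4019, -6.6962)
||U^4 x|| = sqrt((-0.4019)^2 + (-6.6962)^2) = sqrt(45.0000) = 6.7082

6.7082


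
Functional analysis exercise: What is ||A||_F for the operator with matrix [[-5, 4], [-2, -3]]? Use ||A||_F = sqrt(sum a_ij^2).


||A||_F^2 = sum a_ij^2
= (-5)^2 + 4^2 + (-2)^2 + (-3)^2
= 25 + 16 + 4 + 9 = 54
||A||_F = sqrt(54) = 7.3485

7.3485


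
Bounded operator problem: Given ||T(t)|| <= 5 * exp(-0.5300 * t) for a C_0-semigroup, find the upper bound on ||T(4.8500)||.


||T(4.8500)|| <= 5 * exp(-0.5300 * 4.8500)
= 5 * exp(-2.5705)
= 5 * 0.0765
= 0.3825

0.3825


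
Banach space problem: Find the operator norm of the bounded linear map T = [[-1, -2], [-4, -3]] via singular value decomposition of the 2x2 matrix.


A^T A = [[17, 14], [14, 13]]
trace(A^T A) = 30, det(A^T A) = 25
discriminant = 30^2 - 4*25 = 800
Largest eigenvalue of A^T A = (trace + sqrt(disc))/2 = 29.1421
||T|| = sqrt(29.1421) = 5.3983

5.3983


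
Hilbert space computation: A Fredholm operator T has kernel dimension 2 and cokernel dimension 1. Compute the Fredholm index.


The Fredholm index is defined as ind(T) = dim(ker T) - dim(coker T)
= 2 - 1
= 1

1


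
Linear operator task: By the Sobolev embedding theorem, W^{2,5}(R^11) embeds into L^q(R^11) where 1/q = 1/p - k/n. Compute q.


Using the Sobolev embedding formula: 1/q = 1/p - k/n
1/q = 1/5 - 2/11 = 1/55
q = 1/(1/55) = 55

55.0000


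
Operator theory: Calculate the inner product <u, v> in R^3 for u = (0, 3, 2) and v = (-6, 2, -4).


Computing the standard inner product <u, v> = sum u_i * v_i
= 0*-6 + 3*2 + 2*-4
= 0 + 6 + -8
= -2

-2


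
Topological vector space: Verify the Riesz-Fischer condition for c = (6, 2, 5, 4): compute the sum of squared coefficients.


sum |c_n|^2 = 6^2 + 2^2 + 5^2 + 4^2
= 36 + 4 + 25 + 16
= 81

81


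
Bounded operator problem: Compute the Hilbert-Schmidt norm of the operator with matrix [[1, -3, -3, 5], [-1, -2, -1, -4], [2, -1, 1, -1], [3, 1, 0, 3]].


The Hilbert-Schmidt norm is sqrt(sum of squares of all entries).
Sum of squares = 1^2 + (-3)^2 + (-3)^2 + 5^2 + (-1)^2 + (-2)^2 + (-1)^2 + (-4)^2 + 2^2 + (-1)^2 + 1^2 + (-1)^2 + 3^2 + 1^2 + 0^2 + 3^2
= 1 + 9 + 9 + 25 + 1 + 4 + 1 + 16 + 4 + 1 + 1 + 1 + 9 + 1 + 0 + 9 = 92
||T||_HS = sqrt(92) = 9.5917

9.5917


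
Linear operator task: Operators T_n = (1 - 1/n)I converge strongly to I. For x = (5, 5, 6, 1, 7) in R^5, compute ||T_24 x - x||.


T_24 x - x = (1 - 1/24)x - x = -x/24
||x|| = sqrt(136) = 11.6619
||T_24 x - x|| = ||x||/24 = 11.6619/24 = 0.4859

0.4859


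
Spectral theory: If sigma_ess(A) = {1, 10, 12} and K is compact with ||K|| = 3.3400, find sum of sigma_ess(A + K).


By Weyl's theorem, the essential spectrum is invariant under compact perturbations.
sigma_ess(A + K) = sigma_ess(A) = {1, 10, 12}
Sum = 1 + 10 + 12 = 23

23


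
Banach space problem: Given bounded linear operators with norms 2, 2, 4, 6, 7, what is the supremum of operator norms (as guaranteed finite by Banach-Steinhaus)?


By the Uniform Boundedness Principle, the supremum of norms is finite.
sup_k ||T_k|| = max(2, 2, 4, 6, 7) = 7

7


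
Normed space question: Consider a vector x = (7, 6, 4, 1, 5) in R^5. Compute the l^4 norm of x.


The l^4 norm = (sum |x_i|^4)^(1/4)
Sum of 4th powers = 2401 + 1296 + 256 + 1 + 625 = 4579
||x||_4 = (4579)^(1/4) = 8.2261

8.2261


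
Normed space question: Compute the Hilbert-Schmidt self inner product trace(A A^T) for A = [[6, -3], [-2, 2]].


trace(A * A^T) = sum of squares of all entries
= 6^2 + (-3)^2 + (-2)^2 + 2^2
= 36 + 9 + 4 + 4
= 53

53


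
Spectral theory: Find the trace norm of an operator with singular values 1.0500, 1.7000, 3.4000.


The nuclear norm is the sum of all singular values.
||T||_1 = 1.0500 + 1.7000 + 3.4000
= 6.1500

6.1500


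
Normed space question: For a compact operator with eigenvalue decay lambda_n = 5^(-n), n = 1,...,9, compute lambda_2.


The eigenvalue formula gives lambda_2 = 1/5^2
= 1/25
= 0.0400

0.0400


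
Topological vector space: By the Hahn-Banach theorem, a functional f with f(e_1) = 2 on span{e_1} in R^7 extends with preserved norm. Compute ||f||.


The norm of f is given by ||f|| = sup_{||x||=1} |f(x)|.
On span{e_1}, ||e_1|| = 1, so ||f|| = |f(e_1)| / ||e_1||
= |2| / 1 = 2.0000

2.0000


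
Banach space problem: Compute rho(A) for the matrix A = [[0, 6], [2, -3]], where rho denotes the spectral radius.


For a 2x2 matrix, eigenvalues satisfy lambda^2 - (trace)*lambda + det = 0
trace = 0 + -3 = -3
det = 0*-3 - 6*2 = -12
discriminant = (-3)^2 - 4*(-12) = 57
spectral radius = max |eigenvalue| = 5.2749

5.2749


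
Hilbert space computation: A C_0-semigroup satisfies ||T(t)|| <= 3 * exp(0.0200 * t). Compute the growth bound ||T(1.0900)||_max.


||T(1.0900)|| <= 3 * exp(0.0200 * 1.0900)
= 3 * exp(0.0218)
= 3 * 1.0220
= 3.0661

3.0661


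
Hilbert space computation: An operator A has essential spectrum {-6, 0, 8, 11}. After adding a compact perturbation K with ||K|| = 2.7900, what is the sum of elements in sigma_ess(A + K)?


By Weyl's theorem, the essential spectrum is invariant under compact perturbations.
sigma_ess(A + K) = sigma_ess(A) = {-6, 0, 8, 11}
Sum = -6 + 0 + 8 + 11 = 13

13


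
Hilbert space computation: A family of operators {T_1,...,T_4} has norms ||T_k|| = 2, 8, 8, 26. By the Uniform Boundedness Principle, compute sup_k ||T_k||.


By the Uniform Boundedness Principle, the supremum of norms is finite.
sup_k ||T_k|| = max(2, 8, 8, 26) = 26

26


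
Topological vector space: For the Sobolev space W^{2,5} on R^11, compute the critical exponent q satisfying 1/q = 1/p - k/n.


Using the Sobolev embedding formula: 1/q = 1/p - k/n
1/q = 1/5 - 2/11 = 1/55
q = 1/(1/55) = 55

55.0000


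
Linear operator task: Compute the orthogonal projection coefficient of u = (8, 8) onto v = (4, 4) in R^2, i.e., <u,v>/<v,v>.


Computing <u,v> = 8*4 + 8*4 = 64
Computing <v,v> = 4^2 + 4^2 = 32
Projection coefficient = 64/32 = 2.0000

2.0000


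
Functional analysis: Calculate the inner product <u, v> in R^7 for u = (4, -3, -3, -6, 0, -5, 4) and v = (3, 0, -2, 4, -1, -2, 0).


Computing the standard inner product <u, v> = sum u_i * v_i
= 4*3 + -3*0 + -3*-2 + -6*4 + 0*-1 + -5*-2 + 4*0
= 12 + 0 + 6 + -24 + 0 + 10 + 0
= 4

4


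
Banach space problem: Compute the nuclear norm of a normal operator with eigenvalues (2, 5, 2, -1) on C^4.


For a normal operator, singular values equal |eigenvalues|.
Trace norm = sum |lambda_i| = 2 + 5 + 2 + 1
= 10

10


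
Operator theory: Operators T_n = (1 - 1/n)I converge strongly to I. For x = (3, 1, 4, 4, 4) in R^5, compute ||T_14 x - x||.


T_14 x - x = (1 - 1/14)x - x = -x/14
||x|| = sqrt(58) = 7.6158
||T_14 x - x|| = ||x||/14 = 7.6158/14 = 0.5440

0.5440


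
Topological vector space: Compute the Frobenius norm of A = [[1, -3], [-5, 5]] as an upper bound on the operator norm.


||A||_F^2 = sum a_ij^2
= 1^2 + (-3)^2 + (-5)^2 + 5^2
= 1 + 9 + 25 + 25 = 60
||A||_F = sqrt(60) = 7.7460

7.7460


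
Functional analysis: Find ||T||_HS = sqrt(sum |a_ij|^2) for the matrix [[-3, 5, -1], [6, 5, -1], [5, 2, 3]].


The Hilbert-Schmidt norm is sqrt(sum of squares of all entries).
Sum of squares = (-3)^2 + 5^2 + (-1)^2 + 6^2 + 5^2 + (-1)^2 + 5^2 + 2^2 + 3^2
= 9 + 25 + 1 + 36 + 25 + 1 + 25 + 4 + 9 = 135
||T||_HS = sqrt(135) = 11.6190

11.6190


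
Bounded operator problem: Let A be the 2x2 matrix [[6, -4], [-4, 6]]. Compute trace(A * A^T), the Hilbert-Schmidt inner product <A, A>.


trace(A * A^T) = sum of squares of all entries
= 6^2 + (-4)^2 + (-4)^2 + 6^2
= 36 + 16 + 16 + 36
= 104

104


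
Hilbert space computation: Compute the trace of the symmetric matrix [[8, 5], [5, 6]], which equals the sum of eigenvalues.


For a self-adjoint (symmetric) matrix, the eigenvalues are real.
The sum of eigenvalues equals the trace of the matrix.
trace = 8 + 6 = 14

14


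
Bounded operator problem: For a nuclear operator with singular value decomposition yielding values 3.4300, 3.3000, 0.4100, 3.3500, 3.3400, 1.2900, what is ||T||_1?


The nuclear norm is the sum of all singular values.
||T||_1 = 3.4300 + 3.3000 + 0.4100 + 3.3500 + 3.3400 + 1.2900
= 15.1200

15.1200


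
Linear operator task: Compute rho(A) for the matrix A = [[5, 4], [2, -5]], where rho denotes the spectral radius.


For a 2x2 matrix, eigenvalues satisfy lambda^2 - (trace)*lambda + det = 0
trace = 5 + -5 = 0
det = 5*-5 - 4*2 = -33
discriminant = 0^2 - 4*(-33) = 132
spectral radius = max |eigenvalue| = 5.7446

5.7446


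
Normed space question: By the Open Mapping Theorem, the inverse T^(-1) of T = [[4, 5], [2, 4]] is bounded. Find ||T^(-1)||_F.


det(T) = 4*4 - 5*2 = 6
T^(-1) = (1/6) * [[4, -5], [-2, 4]] = [[0.6667, -0.8333], [-0.3333, 0.6667]]
||T^(-1)||_F^2 = 0.6667^2 + (-0.8333)^2 + (-0.3333)^2 + 0.6667^2 = 1.6944
||T^(-1)||_F = sqrt(1.6944) = 1.3017

1.3017


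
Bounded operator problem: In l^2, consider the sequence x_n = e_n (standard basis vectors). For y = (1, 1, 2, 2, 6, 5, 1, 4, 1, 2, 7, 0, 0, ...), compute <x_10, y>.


x_10 = e_10 is the standard basis vector with 1 in position 10.
<x_10, y> = y_10 = 2
As n -> infinity, <x_n, y> -> 0, confirming weak convergence of (x_n) to 0.

2


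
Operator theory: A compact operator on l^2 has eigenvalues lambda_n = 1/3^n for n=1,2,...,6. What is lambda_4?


The eigenvalue formula gives lambda_4 = 1/3^4
= 1/81
= 0.0123

0.0123


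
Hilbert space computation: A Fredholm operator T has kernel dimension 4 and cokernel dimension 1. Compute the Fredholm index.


The Fredholm index is defined as ind(T) = dim(ker T) - dim(coker T)
= 4 - 1
= 3

3


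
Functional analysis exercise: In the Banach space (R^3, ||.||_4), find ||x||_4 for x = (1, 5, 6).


The l^4 norm = (sum |x_i|^4)^(1/4)
Sum of 4th powers = 1 + 625 + 1296 = 1922
||x||_4 = (1922)^(1/4) = 6.6212

6.6212


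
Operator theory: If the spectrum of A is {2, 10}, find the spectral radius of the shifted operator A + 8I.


Spectrum of A + 8I = {10, 18}
Spectral radius = max |lambda| over the shifted spectrum
= max(10, 18) = 18

18


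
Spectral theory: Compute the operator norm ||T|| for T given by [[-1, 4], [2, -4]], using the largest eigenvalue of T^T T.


A^T A = [[5, -12], [-12, 32]]
trace(A^T A) = 37, det(A^T A) = 16
discriminant = 37^2 - 4*16 = 1305
Largest eigenvalue of A^T A = (trace + sqrt(disc))/2 = 36.5624
||T|| = sqrt(36.5624) = 6.0467

6.0467


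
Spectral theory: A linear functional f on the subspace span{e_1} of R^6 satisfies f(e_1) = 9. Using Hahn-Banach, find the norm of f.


The norm of f is given by ||f|| = sup_{||x||=1} |f(x)|.
On span{e_1}, ||e_1|| = 1, so ||f|| = |f(e_1)| / ||e_1||
= |9| / 1 = 9.0000

9.0000


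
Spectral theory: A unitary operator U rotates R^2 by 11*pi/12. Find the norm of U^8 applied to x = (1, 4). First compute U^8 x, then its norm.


U is a rotation by theta = 11*pi/12
U^8 = rotation by 8*theta = 88*pi/12 = 16*pi/12 (mod 2*pi)
cos(16*pi/12) = -0.5000, sin(16*pi/12) = -0.8660
U^8 x = (-0.5000 * 1 - -0.8660 * 4, -0.8660 * 1 + -0.5000 * 4)
= (2.9641, -2.8660)
||U^8 x|| = sqrt(2.9641^2 + (-2.8660)^2) = sqrt(17.0000) = 4.1231

4.1231


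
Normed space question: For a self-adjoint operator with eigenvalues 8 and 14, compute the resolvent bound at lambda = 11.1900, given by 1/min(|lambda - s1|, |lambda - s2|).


dist(11.1900, {8, 14}) = min(|11.1900 - 8|, |11.1900 - 14|)
= min(3.1900, 2.8100) = 2.8100
Resolvent bound = 1/2.8100 = 0.3559

0.3559


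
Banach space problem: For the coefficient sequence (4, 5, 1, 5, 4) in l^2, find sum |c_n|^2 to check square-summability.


sum |c_n|^2 = 4^2 + 5^2 + 1^2 + 5^2 + 4^2
= 16 + 25 + 1 + 25 + 16
= 83

83


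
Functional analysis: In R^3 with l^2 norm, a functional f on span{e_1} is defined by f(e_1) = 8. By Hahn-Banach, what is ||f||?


The norm of f is given by ||f|| = sup_{||x||=1} |f(x)|.
On span{e_1}, ||e_1|| = 1, so ||f|| = |f(e_1)| / ||e_1||
= |8| / 1 = 8.0000

8.0000


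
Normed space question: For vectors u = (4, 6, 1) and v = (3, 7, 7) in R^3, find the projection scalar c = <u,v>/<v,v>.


Computing <u,v> = 4*3 + 6*7 + 1*7 = 61
Computing <v,v> = 3^2 + 7^2 + 7^2 = 107
Projection coefficient = 61/107 = 0.5701

0.5701


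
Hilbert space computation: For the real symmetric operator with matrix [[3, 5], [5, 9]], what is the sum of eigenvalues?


For a self-adjoint (symmetric) matrix, the eigenvalues are real.
The sum of eigenvalues equals the trace of the matrix.
trace = 3 + 9 = 12

12


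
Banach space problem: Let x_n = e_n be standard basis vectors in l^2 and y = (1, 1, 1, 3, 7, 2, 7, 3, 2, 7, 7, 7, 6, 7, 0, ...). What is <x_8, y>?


x_8 = e_8 is the standard basis vector with 1 in position 8.
<x_8, y> = y_8 = 3
As n -> infinity, <x_n, y> -> 0, confirming weak convergence of (x_n) to 0.

3


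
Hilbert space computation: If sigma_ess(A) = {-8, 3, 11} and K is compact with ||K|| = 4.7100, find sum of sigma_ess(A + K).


By Weyl's theorem, the essential spectrum is invariant under compact perturbations.
sigma_ess(A + K) = sigma_ess(A) = {-8, 3, 11}
Sum = -8 + 3 + 11 = 6

6


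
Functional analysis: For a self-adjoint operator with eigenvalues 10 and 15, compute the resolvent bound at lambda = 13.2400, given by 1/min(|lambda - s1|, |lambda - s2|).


dist(13.2400, {10, 15}) = min(|13.2400 - 10|, |13.2400 - 15|)
= min(3.2400, 1.7600) = 1.7600
Resolvent bound = 1/1.7600 = 0.5682

0.5682


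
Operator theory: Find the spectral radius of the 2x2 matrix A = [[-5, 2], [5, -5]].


For a 2x2 matrix, eigenvalues satisfy lambda^2 - (trace)*lambda + det = 0
trace = -5 + -5 = -10
det = -5*-5 - 2*5 = 15
discriminant = (-10)^2 - 4*(15) = 40
spectral radius = max |eigenvalue| = 8.1623

8.1623


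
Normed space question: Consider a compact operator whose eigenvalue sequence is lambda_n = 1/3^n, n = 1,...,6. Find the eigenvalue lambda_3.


The eigenvalue formula gives lambda_3 = 1/3^3
= 1/27
= 0.0370

0.0370


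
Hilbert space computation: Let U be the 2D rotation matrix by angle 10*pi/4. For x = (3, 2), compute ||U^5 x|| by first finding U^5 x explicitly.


U is a rotation by theta = 10*pi/4
U^5 = rotation by 5*theta = 50*pi/4 = 2*pi/4 (mod 2*pi)
cos(2*pi/4) = 0.0000, sin(2*pi/4) = 1.0000
U^5 x = (0.0000 * 3 - 1.0000 * 2, 1.0000 * 3 + 0.0000 * 2)
= (-2.0000, 3.0000)
||U^5 x|| = sqrt((-2.0000)^2 + 3.0000^2) = sqrt(13.0000) = 3.6056

3.6056


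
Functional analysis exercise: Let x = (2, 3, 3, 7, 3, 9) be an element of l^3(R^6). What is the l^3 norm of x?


The l^3 norm = (sum |x_i|^3)^(1/3)
Sum of 3th powers = 8 + 27 + 27 + 343 + 27 + 729 = 1161
||x||_3 = (1161)^(1/3) = 10.5102

10.5102


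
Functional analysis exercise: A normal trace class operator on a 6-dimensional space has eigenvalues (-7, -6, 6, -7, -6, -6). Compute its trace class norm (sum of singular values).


For a normal operator, singular values equal |eigenvalues|.
Trace norm = sum |lambda_i| = 7 + 6 + 6 + 7 + 6 + 6
= 38

38


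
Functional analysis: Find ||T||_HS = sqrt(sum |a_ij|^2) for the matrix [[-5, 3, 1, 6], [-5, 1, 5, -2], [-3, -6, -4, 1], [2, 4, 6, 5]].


The Hilbert-Schmidt norm is sqrt(sum of squares of all entries).
Sum of squares = (-5)^2 + 3^2 + 1^2 + 6^2 + (-5)^2 + 1^2 + 5^2 + (-2)^2 + (-3)^2 + (-6)^2 + (-4)^2 + 1^2 + 2^2 + 4^2 + 6^2 + 5^2
= 25 + 9 + 1 + 36 + 25 + 1 + 25 + 4 + 9 + 36 + 16 + 1 + 4 + 16 + 36 + 25 = 269
||T||_HS = sqrt(269) = 16.4012

16.4012


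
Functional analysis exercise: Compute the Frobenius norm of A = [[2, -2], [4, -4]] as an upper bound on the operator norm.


||A||_F^2 = sum a_ij^2
= 2^2 + (-2)^2 + 4^2 + (-4)^2
= 4 + 4 + 16 + 16 = 40
||A||_F = sqrt(40) = 6.3246

6.3246


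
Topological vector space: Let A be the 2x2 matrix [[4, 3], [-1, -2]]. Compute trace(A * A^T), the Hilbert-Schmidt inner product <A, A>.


trace(A * A^T) = sum of squares of all entries
= 4^2 + 3^2 + (-1)^2 + (-2)^2
= 16 + 9 + 1 + 4
= 30

30


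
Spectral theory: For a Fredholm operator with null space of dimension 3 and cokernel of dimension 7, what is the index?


The Fredholm index is defined as ind(T) = dim(ker T) - dim(coker T)
= 3 - 7
= -4

-4


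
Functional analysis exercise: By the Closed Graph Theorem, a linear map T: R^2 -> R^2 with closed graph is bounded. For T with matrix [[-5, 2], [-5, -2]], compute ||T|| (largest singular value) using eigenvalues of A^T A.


A^T A = [[50, 0], [0, 8]]
trace(A^T A) = 58, det(A^T A) = 400
discriminant = 58^2 - 4*400 = 1764
Largest eigenvalue of A^T A = (trace + sqrt(disc))/2 = 50.0000
||T|| = sqrt(50.0000) = 7.0711

7.0711


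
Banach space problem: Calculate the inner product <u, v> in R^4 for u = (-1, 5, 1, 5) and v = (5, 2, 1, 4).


Computing the standard inner product <u, v> = sum u_i * v_i
= -1*5 + 5*2 + 1*1 + 5*4
= -5 + 10 + 1 + 20
= 26

26


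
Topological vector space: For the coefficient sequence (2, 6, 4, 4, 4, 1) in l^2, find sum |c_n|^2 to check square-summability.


sum |c_n|^2 = 2^2 + 6^2 + 4^2 + 4^2 + 4^2 + 1^2
= 4 + 36 + 16 + 16 + 16 + 1
= 89

89


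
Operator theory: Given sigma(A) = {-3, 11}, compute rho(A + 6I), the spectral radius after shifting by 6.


Spectrum of A + 6I = {3, 17}
Spectral radius = max |lambda| over the shifted spectrum
= max(3, 17) = 17

17


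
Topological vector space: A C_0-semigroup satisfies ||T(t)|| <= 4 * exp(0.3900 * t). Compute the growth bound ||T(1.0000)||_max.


||T(1.0000)|| <= 4 * exp(0.3900 * 1.0000)
= 4 * exp(0.3900)
= 4 * 1.4770
= 5.9079

5.9079


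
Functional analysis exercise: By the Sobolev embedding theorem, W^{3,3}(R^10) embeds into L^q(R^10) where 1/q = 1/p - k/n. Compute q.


Using the Sobolev embedding formula: 1/q = 1/p - k/n
1/q = 1/3 - 3/10 = 1/30
q = 1/(1/30) = 30

30.0000


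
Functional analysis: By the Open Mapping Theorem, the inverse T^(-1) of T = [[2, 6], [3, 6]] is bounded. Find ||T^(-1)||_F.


det(T) = 2*6 - 6*3 = -6
T^(-1) = (1/-6) * [[6, -6], [-3, 2]] = [[-1.0000, 1.0000], [0.5000, -0.3333]]
||T^(-1)||_F^2 = (-1.0000)^2 + 1.0000^2 + 0.5000^2 + (-0.3333)^2 = 2.3611
||T^(-1)||_F = sqrt(2.3611) = 1.5366

1.5366


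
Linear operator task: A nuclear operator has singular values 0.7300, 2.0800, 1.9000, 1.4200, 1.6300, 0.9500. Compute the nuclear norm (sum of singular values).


The nuclear norm is the sum of all singular values.
||T||_1 = 0.7300 + 2.0800 + 1.9000 + 1.4200 + 1.6300 + 0.9500
= 8.7100

8.7100


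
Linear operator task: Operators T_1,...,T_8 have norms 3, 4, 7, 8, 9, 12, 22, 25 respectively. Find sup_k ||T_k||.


By the Uniform Boundedness Principle, the supremum of norms is finite.
sup_k ||T_k|| = max(3, 4, 7, 8, 9, 12, 22, 25) = 25

25


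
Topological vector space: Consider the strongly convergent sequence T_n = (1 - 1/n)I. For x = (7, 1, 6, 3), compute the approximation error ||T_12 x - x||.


T_12 x - x = (1 - 1/12)x - x = -x/12
||x|| = sqrt(95) = 9.7468
||T_12 x - x|| = ||x||/12 = 9.7468/12 = 0.8122

0.8122


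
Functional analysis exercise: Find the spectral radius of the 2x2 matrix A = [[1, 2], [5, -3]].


For a 2x2 matrix, eigenvalues satisfy lambda^2 - (trace)*lambda + det = 0
trace = 1 + -3 = -2
det = 1*-3 - 2*5 = -13
discriminant = (-2)^2 - 4*(-13) = 56
spectral radius = max |eigenvalue| = 4.7417

4.7417


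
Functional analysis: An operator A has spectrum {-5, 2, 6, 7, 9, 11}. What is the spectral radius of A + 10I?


Spectrum of A + 10I = {5, 12, 16, 17, 19, 21}
Spectral radius = max |lambda| over the shifted spectrum
= max(5, 12, 16, 17, 19, 21) = 21

21


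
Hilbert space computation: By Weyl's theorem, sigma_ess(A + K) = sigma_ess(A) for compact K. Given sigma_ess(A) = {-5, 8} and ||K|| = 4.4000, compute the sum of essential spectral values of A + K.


By Weyl's theorem, the essential spectrum is invariant under compact perturbations.
sigma_ess(A + K) = sigma_ess(A) = {-5, 8}
Sum = -5 + 8 = 3

3


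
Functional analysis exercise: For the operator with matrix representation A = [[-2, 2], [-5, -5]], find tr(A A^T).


trace(A * A^T) = sum of squares of all entries
= (-2)^2 + 2^2 + (-5)^2 + (-5)^2
= 4 + 4 + 25 + 25
= 58

58


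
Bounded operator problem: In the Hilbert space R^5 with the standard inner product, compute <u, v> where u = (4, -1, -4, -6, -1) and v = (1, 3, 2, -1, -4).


Computing the standard inner product <u, v> = sum u_i * v_i
= 4*1 + -1*3 + -4*2 + -6*-1 + -1*-4
= 4 + -3 + -8 + 6 + 4
= 3

3


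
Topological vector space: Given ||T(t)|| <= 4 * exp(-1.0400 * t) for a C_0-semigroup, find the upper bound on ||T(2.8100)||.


||T(2.8100)|| <= 4 * exp(-1.0400 * 2.8100)
= 4 * exp(-2.9224)
= 4 * 0.0538
= 0.2152

0.2152


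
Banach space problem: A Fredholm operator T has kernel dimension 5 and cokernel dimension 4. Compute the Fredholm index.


The Fredholm index is defined as ind(T) = dim(ker T) - dim(coker T)
= 5 - 4
= 1

1


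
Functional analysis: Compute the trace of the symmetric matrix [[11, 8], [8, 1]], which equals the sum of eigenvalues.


For a self-adjoint (symmetric) matrix, the eigenvalues are real.
The sum of eigenvalues equals the trace of the matrix.
trace = 11 + 1 = 12

12


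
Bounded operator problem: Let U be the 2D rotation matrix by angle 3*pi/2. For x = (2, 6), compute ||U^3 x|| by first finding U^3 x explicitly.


U is a rotation by theta = 3*pi/2
U^3 = rotation by 3*theta = 9*pi/2 = 1*pi/2 (mod 2*pi)
cos(1*pi/2) = 0.0000, sin(1*pi/2) = 1.0000
U^3 x = (0.0000 * 2 - 1.0000 * 6, 1.0000 * 2 + 0.0000 * 6)
= (-6.0000, 2.0000)
||U^3 x|| = sqrt((-6.0000)^2 + 2.0000^2) = sqrt(40.0000) = 6.3246

6.3246


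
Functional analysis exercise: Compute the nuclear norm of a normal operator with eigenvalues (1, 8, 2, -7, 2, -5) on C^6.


For a normal operator, singular values equal |eigenvalues|.
Trace norm = sum |lambda_i| = 1 + 8 + 2 + 7 + 2 + 5
= 25

25


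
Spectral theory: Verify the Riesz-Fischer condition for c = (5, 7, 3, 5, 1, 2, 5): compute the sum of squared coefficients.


sum |c_n|^2 = 5^2 + 7^2 + 3^2 + 5^2 + 1^2 + 2^2 + 5^2
= 25 + 49 + 9 + 25 + 1 + 4 + 25
= 138

138


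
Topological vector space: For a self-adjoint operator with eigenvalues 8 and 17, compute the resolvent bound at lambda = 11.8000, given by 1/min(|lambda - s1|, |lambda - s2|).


dist(11.8000, {8, 17}) = min(|11.8000 - 8|, |11.8000 - 17|)
= min(3.8000, 5.2000) = 3.8000
Resolvent bound = 1/3.8000 = 0.2632

0.2632


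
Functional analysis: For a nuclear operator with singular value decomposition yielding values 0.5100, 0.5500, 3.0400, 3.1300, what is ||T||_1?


The nuclear norm is the sum of all singular values.
||T||_1 = 0.5100 + 0.5500 + 3.0400 + 3.1300
= 7.2300

7.2300


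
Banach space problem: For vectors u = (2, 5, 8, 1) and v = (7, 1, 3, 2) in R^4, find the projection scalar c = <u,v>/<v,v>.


Computing <u,v> = 2*7 + 5*1 + 8*3 + 1*2 = 45
Computing <v,v> = 7^2 + 1^2 + 3^2 + 2^2 = 63
Projection coefficient = 45/63 = 0.7143

0.7143


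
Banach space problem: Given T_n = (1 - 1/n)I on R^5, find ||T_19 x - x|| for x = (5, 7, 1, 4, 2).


T_19 x - x = (1 - 1/19)x - x = -x/19
||x|| = sqrt(95) = 9.7468
||T_19 x - x|| = ||x||/19 = 9.7468/19 = 0.5130

0.5130
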